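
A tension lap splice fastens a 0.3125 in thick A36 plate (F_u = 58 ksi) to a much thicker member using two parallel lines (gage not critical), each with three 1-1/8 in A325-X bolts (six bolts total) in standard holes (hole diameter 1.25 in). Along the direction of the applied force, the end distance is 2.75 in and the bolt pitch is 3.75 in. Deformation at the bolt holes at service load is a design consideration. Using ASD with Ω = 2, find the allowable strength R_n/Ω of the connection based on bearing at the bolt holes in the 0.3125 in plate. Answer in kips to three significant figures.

Per bolt r_n = 1.2 l_c t F_u ≤ 2.4 d t F_u; upper limit = 2.4 × 1.125 × 0.3125 × 58 = 48.94 kips.
Edge bolt: l_c = 2.75 − 1.25/2 = 2.125 in → 1.2 × 2.125 × 0.3125 × 58 = 46.22 → r_n = 46.22 kips.
Interior bolts: l_c = 3.75 − 1.25 = 2.5 in → 1.2 × 2.5 × 0.3125 × 58 = 54.38 → r_n = 48.94 kips.
R_n = 2 × 46.22 + 4 × 48.94 = 288.2 kips.
Allowable strength R_n/Ω = 288.2 / 2 = 144 kips.

144 kips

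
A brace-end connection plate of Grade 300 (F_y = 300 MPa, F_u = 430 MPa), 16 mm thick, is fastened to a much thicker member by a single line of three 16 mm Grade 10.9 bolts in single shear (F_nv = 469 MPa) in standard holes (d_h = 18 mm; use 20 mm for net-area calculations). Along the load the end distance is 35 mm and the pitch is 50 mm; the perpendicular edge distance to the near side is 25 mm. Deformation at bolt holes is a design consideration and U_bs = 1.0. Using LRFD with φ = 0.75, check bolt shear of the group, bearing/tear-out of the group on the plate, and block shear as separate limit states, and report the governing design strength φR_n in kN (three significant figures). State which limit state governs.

212 kN (bolt shear governs)

Bolt shear: A_b = π·16²/4 = 201.1 mm²; R_n = 469 × 201.1 × 3 × 1 / 1000 = 282.9 kN → 0.75 × 282.9 = 212 kN.
Bearing: edge l_c = 26, r_n = 214.7 kN; interior l_c = 32, r_n = 264.2 kN; R_n = 214.7 + 2·264.2 = 743 kN → 557 kN.
Block shear: A_gv = 2160, A_nv = 1360, A_nt = 240 mm²; R_n = min(0.6F_uA_nv, 0.6F_yA_gv) + U_bs·F_u·A_nt = 454.1 kN → 341 kN.
Bolt shear governs: 212 kN.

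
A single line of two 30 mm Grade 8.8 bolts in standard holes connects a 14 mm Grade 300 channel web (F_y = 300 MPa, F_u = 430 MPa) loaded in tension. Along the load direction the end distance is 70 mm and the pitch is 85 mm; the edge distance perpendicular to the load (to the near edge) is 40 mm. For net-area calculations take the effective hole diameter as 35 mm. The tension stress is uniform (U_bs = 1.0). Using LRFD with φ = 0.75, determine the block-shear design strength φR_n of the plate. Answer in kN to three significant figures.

379 kN

Shear plane L_v = 70 + 1·85 = 155 mm; A_gv = 155 × 14 = 2170 mm².
A_nv = (155 − 1.5·35) × 14 = 1435 mm².
A_nt = (40 − 0.5·35) × 14 = 315 mm².
0.6 F_u A_nv = 370.2 kN; 0.6 F_y A_gv = 390.6 kN → shear rupture governs the shear term.
R_n = 370.2 + 1.0 × 430 × 315 / 1000 = 505.7 kN.
Design strength φR_n = 0.75 × 505.7 = 379 kN.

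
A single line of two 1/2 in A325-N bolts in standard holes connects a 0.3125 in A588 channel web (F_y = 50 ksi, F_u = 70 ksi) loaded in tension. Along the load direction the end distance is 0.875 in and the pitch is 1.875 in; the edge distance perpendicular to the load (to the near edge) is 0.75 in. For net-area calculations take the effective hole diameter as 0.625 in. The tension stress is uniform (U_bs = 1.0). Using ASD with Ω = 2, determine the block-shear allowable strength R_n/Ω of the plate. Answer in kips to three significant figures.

16.7 kips

Shear plane L_v = 0.875 + 1·1.875 = 2.75 in; A_gv = 2.75 × 0.3125 = 0.8594 in².
A_nv = (2.75 − 1.5·0.625) × 0.3125 = 0.5664 in².
A_nt = (0.75 − 0.5·0.625) × 0.3125 = 0.1367 in².
0.6 F_u A_nv = 23.79 kips; 0.6 F_y A_gv = 25.78 kips → shear rupture governs the shear term.
R_n = 23.79 + 1.0 × 70 × 0.1367 = 33.36 kips.
Allowable strength R_n/Ω = 33.36 / 2 = 16.7 kips.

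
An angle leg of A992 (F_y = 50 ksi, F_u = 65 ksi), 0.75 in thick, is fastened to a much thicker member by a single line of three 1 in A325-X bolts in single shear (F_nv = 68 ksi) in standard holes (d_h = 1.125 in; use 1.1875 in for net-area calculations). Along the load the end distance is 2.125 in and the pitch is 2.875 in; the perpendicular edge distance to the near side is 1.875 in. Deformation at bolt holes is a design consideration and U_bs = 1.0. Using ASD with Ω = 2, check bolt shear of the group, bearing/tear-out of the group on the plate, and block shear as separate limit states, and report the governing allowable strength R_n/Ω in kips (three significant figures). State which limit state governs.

80.1 kips (bolt shear governs)

Bolt shear: A_b = π·1²/4 = 0.7854 in²; R_n = 68 × 0.7854 × 3 × 1 = 160.2 kips → 160.2 / 2 = 80.1 kips.
Bearing: edge l_c = 1.562, r_n = 91.41 kips; interior l_c = 1.75, r_n = 102.4 kips; R_n = 91.41 + 2·102.4 = 296.2 kips → 148 kips.
Block shear: A_gv = 5.906, A_nv = 3.68, A_nt = 0.9609 in²; R_n = min(0.6F_uA_nv, 0.6F_yA_gv) + U_bs·F_u·A_nt = 206 kips → 103 kips.
Bolt shear governs: 80.1 kips.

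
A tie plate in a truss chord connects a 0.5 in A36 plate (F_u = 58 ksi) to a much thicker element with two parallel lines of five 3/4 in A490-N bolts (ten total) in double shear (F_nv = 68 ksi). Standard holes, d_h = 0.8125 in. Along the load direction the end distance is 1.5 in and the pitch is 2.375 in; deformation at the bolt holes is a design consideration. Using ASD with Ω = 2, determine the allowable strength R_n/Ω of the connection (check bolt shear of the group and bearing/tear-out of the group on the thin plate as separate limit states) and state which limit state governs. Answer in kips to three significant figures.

247 kips (bearing governs)

Bolt shear: A_b = π·0.75²/4 = 0.4418 in²; R_n = 68 × 0.4418 × 10 × 2 = 600.8 kips → 600.8 / 2 = 300 kips.
Bearing (1.2 l_c t F_u ≤ 2.4 d t F_u): upper limit = 2.4·0.75·0.5·58 = 52.2 kips.
  Edge l_c = 1.5 − 0.8125/2 = 1.094 → r_n = 38.06 kips; interior l_c = 2.375 − 0.8125 = 1.562 → r_n = 52.2 kips.
  R_n,bearing = 2·38.06 + 8·52.2 = 493.7 kips → 493.7 / 2 = 247 kips.
Bearing governs: 247 kips.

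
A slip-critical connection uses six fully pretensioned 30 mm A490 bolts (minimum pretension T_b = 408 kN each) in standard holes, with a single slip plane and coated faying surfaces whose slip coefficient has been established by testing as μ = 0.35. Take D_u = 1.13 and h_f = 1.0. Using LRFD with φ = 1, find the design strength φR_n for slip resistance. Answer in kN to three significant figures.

968 kN

R_n = μ · D_u · h_f · T_b · n_s · n_b = 0.35 × 1.13 × 1.0 × 408 × 1 × 6 = 968.2 kN.
Design strength φR_n = 1 × 968.2 = 968 kN.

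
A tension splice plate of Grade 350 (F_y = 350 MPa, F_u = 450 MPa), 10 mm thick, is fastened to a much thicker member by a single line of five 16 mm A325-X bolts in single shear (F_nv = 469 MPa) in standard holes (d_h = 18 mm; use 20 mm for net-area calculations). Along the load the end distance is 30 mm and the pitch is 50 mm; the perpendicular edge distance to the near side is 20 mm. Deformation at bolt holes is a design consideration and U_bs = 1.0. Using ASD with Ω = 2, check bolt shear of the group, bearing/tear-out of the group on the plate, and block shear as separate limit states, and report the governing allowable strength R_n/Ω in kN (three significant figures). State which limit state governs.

212 kN (block shear governs)

Bolt shear: A_b = π·16²/4 = 201.1 mm²; R_n = 469 × 201.1 × 5 × 1 / 1000 = 471.5 kN → 471.5 / 2 = 236 kN.
Bearing: edge l_c = 21, r_n = 113.4 kN; interior l_c = 32, r_n = 172.8 kN; R_n = 113.4 + 4·172.8 = 804.6 kN → 402 kN.
Block shear: A_gv = 2300, A_nv = 1400, A_nt = 100 mm²; R_n = min(0.6F_uA_nv, 0.6F_yA_gv) + U_bs·F_u·A_nt = 423 kN → 212 kN.
Block shear governs: 212 kN.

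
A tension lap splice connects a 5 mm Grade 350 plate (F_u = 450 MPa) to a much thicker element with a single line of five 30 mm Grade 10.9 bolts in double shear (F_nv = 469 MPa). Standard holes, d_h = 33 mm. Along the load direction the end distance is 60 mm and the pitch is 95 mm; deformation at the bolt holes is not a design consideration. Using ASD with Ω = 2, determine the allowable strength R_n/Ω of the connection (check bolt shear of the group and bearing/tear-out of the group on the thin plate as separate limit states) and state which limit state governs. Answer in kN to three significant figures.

478 kN (bearing governs)

Bolt shear: A_b = π·30²/4 = 706.9 mm²; R_n = 469 × 706.9 × 5 × 2 / 1000 = 3315 kN → 3315 / 2 = 1660 kN.
Bearing (1.5 l_c t F_u ≤ 3.0 d t F_u): upper limit = 3.0·30·5·450 / 1000 = 202.5 kN.
  Edge l_c = 60 − 33/2 = 43.5 → r_n = 146.8 kN; interior l_c = 95 − 33 = 62 → r_n = 202.5 kN.
  R_n,bearing = 1·146.8 + 4·202.5 = 956.8 kN → 956.8 / 2 = 478 kN.
Bearing governs: 478 kN.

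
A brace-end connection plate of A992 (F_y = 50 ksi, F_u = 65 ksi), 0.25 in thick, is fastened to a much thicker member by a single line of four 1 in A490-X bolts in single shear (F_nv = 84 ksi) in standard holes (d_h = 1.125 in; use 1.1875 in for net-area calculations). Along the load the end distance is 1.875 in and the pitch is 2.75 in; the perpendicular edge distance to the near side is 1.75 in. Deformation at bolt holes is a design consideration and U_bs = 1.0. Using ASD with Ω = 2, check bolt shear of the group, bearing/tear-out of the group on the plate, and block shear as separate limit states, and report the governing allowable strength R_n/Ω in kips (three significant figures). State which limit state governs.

Bolt shear: A_b = π·1²/4 = 0.7854 in²; R_n = 84 × 0.7854 × 4 × 1 = 263.9 kips → 263.9 / 2 = 132 kips.
Bearing: edge l_c = 1.312, r_n = 25.59 kips; interior l_c = 1.625, r_n = 31.69 kips; R_n = 25.59 + 3·31.69 = 120.7 kips → 60.3 kips.
Block shear: A_gv = 2.531, A_nv = 1.492, A_nt = 0.2891 in²; R_n = min(0.6F_uA_nv, 0.6F_yA_gv) + U_bs·F_u·A_nt = 76.98 kips → 38.5 kips.
Block shear governs: 38.5 kips.

38.5 kips (block shear governs)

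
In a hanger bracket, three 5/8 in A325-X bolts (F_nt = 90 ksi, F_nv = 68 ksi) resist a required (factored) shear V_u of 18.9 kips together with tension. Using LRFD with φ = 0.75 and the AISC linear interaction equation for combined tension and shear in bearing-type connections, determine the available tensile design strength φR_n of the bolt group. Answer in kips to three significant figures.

A_b = π·0.625²/4 = 0.3068 in²; f_rv = 18.9 / (3 × 0.3068) = 20.53 ksi.
F'_nt = 1.3 F_nt − (F_nt / φF_nv) f_rv = 1.3·90 − (90/(0.75·68))·20.53 = 80.76 ksi, capped at F_nt → F'_nt = 80.76 ksi.
R_n = F'_nt · A_b · n = 80.76 × 0.3068 × 3 = 74.33 kips.
Design strength φR_n = 0.75 × 74.33 = 55.7 kips.

55.7 kips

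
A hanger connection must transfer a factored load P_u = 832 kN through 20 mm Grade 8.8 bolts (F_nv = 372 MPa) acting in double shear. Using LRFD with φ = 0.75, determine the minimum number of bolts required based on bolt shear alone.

5 bolts

A_b = π·20²/4 = 314.2 mm².
Per-bolt design strength φR_n = 0.75 × 372 × 314.2 × 2 / 1000 = 175.3 kN.
n ≥ 832 / 175.3 = 4.746 → use 5 bolts.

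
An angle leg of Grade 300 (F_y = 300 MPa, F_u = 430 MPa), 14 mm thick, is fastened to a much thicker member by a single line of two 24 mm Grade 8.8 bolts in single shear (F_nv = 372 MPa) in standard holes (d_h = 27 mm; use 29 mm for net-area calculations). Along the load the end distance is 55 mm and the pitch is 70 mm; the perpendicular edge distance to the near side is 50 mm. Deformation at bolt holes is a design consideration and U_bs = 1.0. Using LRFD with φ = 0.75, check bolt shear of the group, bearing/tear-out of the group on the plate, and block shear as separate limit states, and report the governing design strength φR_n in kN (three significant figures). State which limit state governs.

252 kN (bolt shear governs)

Bolt shear: A_b = π·24²/4 = 452.4 mm²; R_n = 372 × 452.4 × 2 × 1 / 1000 = 336.6 kN → 0.75 × 336.6 = 252 kN.
Bearing: edge l_c = 41.5, r_n = 299.8 kN; interior l_c = 43, r_n = 310.6 kN; R_n = 299.8 + 1·310.6 = 610.4 kN → 458 kN.
Block shear: A_gv = 1750, A_nv = 1141, A_nt = 497 mm²; R_n = min(0.6F_uA_nv, 0.6F_yA_gv) + U_bs·F_u·A_nt = 508.1 kN → 381 kN.
Bolt shear governs: 252 kN.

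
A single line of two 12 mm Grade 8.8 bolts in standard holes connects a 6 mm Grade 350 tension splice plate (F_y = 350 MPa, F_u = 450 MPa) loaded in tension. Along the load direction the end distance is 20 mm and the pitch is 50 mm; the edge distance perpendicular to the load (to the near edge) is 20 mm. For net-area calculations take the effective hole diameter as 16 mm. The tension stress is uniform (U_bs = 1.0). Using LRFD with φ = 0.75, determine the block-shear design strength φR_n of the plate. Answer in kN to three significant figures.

Shear plane L_v = 20 + 1·50 = 70 mm; A_gv = 70 × 6 = 420 mm².
A_nv = (70 − 1.5·16) × 6 = 276 mm².
A_nt = (20 − 0.5·16) × 6 = 72 mm².
0.6 F_u A_nv = 74.52 kN; 0.6 F_y A_gv = 88.2 kN → shear rupture governs the shear term.
R_n = 74.52 + 1.0 × 450 × 72 / 1000 = 106.9 kN.
Design strength φR_n = 0.75 × 106.9 = 80.2 kN.

80.2 kN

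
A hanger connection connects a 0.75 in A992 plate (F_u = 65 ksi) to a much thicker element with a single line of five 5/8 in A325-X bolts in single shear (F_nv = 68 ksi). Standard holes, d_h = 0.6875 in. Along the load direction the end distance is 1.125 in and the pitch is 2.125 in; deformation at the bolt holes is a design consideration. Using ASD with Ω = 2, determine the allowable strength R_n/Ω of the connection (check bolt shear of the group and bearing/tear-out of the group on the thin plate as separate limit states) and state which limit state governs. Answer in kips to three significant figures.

Bolt shear: A_b = π·0.625²/4 = 0.3068 in²; R_n = 68 × 0.3068 × 5 × 1 = 104.3 kips → 104.3 / 2 = 52.2 kips.
Bearing (1.2 l_c t F_u ≤ 2.4 d t F_u): upper limit = 2.4·0.625·0.75·65 = 73.12 kips.
  Edge l_c = 1.125 − 0.6875/2 = 0.7812 → r_n = 45.7 kips; interior l_c = 2.125 − 0.6875 = 1.438 → r_n = 73.12 kips.
  R_n,bearing = 1·45.7 + 4·73.12 = 338.2 kips → 338.2 / 2 = 169 kips.
Bolt shear governs: 52.2 kips.

52.2 kips (bolt shear governs)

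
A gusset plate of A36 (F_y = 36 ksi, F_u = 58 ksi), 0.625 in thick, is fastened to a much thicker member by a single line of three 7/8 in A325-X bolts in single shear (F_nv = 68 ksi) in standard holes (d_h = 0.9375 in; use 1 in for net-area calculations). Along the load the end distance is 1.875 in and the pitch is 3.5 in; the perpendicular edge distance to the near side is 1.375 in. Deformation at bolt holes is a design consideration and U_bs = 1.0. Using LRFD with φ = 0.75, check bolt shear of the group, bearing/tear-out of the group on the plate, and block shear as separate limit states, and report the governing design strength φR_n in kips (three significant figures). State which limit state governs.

92 kips (bolt shear governs)

Bolt shear: A_b = π·0.875²/4 = 0.6013 in²; R_n = 68 × 0.6013 × 3 × 1 = 122.7 kips → 0.75 × 122.7 = 92 kips.
Bearing: edge l_c = 1.406, r_n = 61.17 kips; interior l_c = 2.562, r_n = 76.12 kips; R_n = 61.17 + 2·76.12 = 213.4 kips → 160 kips.
Block shear: A_gv = 5.547, A_nv = 3.984, A_nt = 0.5469 in²; R_n = min(0.6F_uA_nv, 0.6F_yA_gv) + U_bs·F_u·A_nt = 151.5 kips → 114 kips.
Bolt shear governs: 92 kips.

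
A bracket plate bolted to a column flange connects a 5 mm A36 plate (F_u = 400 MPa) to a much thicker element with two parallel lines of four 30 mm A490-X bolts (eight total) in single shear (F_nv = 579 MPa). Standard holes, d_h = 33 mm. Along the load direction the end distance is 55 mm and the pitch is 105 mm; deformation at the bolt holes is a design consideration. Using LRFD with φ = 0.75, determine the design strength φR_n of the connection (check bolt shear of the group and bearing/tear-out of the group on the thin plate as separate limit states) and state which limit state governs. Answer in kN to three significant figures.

Bolt shear: A_b = π·30²/4 = 706.9 mm²; R_n = 579 × 706.9 × 8 × 1 / 1000 = 3274 kN → 0.75 × 3274 = 2460 kN.
Bearing (1.2 l_c t F_u ≤ 2.4 d t F_u): upper limit = 2.4·30·5·400 / 1000 = 144 kN.
  Edge l_c = 55 − 33/2 = 38.5 → r_n = 92.4 kN; interior l_c = 105 − 33 = 72 → r_n = 144 kN.
  R_n,bearing = 2·92.4 + 6·144 = 1049 kN → 0.75 × 1049 = 787 kN.
Bearing governs: 787 kN.

787 kN (bearing governs)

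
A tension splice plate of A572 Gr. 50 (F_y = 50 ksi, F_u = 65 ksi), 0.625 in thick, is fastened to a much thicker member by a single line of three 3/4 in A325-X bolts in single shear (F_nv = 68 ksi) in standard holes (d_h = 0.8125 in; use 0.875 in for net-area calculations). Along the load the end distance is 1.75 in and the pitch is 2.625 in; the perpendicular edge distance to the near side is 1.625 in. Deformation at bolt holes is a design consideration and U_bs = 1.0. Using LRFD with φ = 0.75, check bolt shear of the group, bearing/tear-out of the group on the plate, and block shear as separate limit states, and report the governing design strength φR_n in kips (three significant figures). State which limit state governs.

67.6 kips (bolt shear governs)

Bolt shear: A_b = π·0.75²/4 = 0.4418 in²; R_n = 68 × 0.4418 × 3 × 1 = 90.12 kips → 0.75 × 90.12 = 67.6 kips.
Bearing: edge l_c = 1.344, r_n = 65.51 kips; interior l_c = 1.812, r_n = 73.12 kips; R_n = 65.51 + 2·73.12 = 211.8 kips → 159 kips.
Block shear: A_gv = 4.375, A_nv = 3.008, A_nt = 0.7422 in²; R_n = min(0.6F_uA_nv, 0.6F_yA_gv) + U_bs·F_u·A_nt = 165.5 kips → 124 kips.
Bolt shear governs: 67.6 kips.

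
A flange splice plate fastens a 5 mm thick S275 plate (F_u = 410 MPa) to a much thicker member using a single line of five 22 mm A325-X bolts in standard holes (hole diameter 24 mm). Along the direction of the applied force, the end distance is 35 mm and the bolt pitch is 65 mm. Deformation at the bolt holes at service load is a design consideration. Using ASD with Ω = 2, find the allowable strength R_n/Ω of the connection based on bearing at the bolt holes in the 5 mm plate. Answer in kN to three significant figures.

Per bolt r_n = 1.2 l_c t F_u ≤ 2.4 d t F_u; upper limit = 2.4 × 22 × 5 × 410 / 1000 = 108.2 kN.
Edge bolt: l_c = 35 − 24/2 = 23 mm → 1.2 × 23 × 5 × 410 / 1000 = 56.58 → r_n = 56.58 kN.
Interior bolts: l_c = 65 − 24 = 41 mm → 1.2 × 41 × 5 × 410 / 1000 = 100.9 → r_n = 100.9 kN.
R_n = 1 × 56.58 + 4 × 100.9 = 460 kN.
Allowable strength R_n/Ω = 460 / 2 = 230 kN.

230 kN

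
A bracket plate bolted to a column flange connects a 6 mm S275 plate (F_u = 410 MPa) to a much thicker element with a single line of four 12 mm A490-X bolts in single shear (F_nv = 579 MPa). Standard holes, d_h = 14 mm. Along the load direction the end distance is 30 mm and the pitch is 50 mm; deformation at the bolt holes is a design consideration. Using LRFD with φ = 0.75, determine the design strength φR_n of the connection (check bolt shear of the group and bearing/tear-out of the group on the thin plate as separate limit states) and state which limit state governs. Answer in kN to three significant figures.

196 kN (bolt shear governs)

Bolt shear: A_b = π·12²/4 = 113.1 mm²; R_n = 579 × 113.1 × 4 × 1 / 1000 = 261.9 kN → 0.75 × 261.9 = 196 kN.
Bearing (1.2 l_c t F_u ≤ 2.4 d t F_u): upper limit = 2.4·12·6·410 / 1000 = 70.85 kN.
  Edge l_c = 30 − 14/2 = 23 → r_n = 67.9 kN; interior l_c = 50 − 14 = 36 → r_n = 70.85 kN.
  R_n,bearing = 1·67.9 + 3·70.85 = 280.4 kN → 0.75 × 280.4 = 210 kN.
Bolt shear governs: 196 kN.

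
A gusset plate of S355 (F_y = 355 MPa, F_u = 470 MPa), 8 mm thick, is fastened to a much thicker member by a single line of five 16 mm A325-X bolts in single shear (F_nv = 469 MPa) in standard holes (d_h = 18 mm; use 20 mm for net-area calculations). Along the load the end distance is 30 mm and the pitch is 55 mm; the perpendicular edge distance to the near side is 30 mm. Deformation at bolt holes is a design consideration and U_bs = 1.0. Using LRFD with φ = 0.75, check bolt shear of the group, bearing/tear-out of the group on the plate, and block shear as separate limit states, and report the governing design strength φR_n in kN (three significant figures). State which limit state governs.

Bolt shear: A_b = π·16²/4 = 201.1 mm²; R_n = 469 × 201.1 × 5 × 1 / 1000 = 471.5 kN → 0.75 × 471.5 = 354 kN.
Bearing: edge l_c = 21, r_n = 94.75 kN; interior l_c = 37, r_n = 144.4 kN; R_n = 94.75 + 4·144.4 = 672.3 kN → 504 kN.
Block shear: A_gv = 2000, A_nv = 1280, A_nt = 160 mm²; R_n = min(0.6F_uA_nv, 0.6F_yA_gv) + U_bs·F_u·A_nt = 436.2 kN → 327 kN.
Block shear governs: 327 kN.

327 kN (block shear governs)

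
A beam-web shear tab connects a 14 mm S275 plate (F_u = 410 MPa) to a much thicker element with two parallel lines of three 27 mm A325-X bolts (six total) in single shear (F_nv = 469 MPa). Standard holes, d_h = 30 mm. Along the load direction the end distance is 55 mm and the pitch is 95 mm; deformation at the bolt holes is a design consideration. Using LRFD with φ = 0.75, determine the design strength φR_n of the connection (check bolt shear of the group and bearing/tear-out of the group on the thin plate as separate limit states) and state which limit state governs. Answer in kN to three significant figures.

Bolt shear: A_b = π·27²/4 = 572.6 mm²; R_n = 469 × 572.6 × 6 × 1 / 1000 = 1611 kN → 0.75 × 1611 = 1210 kN.
Bearing (1.2 l_c t F_u ≤ 2.4 d t F_u): upper limit = 2.4·27·14·410 / 1000 = 372 kN.
  Edge l_c = 55 − 30/2 = 40 → r_n = 275.5 kN; interior l_c = 95 − 30 = 65 → r_n = 372 kN.
  R_n,bearing = 2·275.5 + 4·372 = 2039 kN → 0.75 × 2039 = 1530 kN.
Bolt shear governs: 1210 kN.

1210 kN (bolt shear governs)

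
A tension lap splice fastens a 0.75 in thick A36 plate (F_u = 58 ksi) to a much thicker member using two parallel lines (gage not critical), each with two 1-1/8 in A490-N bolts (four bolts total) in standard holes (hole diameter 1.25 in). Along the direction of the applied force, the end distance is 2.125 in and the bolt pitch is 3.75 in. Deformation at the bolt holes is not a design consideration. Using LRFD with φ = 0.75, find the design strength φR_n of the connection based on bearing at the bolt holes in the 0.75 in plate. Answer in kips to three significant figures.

Per bolt r_n = 1.5 l_c t F_u ≤ 3.0 d t F_u; upper limit = 3.0 × 1.125 × 0.75 × 58 = 146.8 kips.
Edge bolt: l_c = 2.125 − 1.25/2 = 1.5 in → 1.5 × 1.5 × 0.75 × 58 = 97.88 → r_n = 97.88 kips.
Interior bolts: l_c = 3.75 − 1.25 = 2.5 in → 1.5 × 2.5 × 0.75 × 58 = 163.1 → r_n = 146.8 kips.
R_n = 2 × 97.88 + 2 × 146.8 = 489.4 kips.
Design strength φR_n = 0.75 × 489.4 = 367 kips.

367 kips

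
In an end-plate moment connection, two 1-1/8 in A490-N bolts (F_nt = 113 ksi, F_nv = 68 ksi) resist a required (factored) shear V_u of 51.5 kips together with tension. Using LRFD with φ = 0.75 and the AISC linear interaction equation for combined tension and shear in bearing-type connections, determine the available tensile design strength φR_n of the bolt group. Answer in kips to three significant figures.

A_b = π·1.125²/4 = 0.994 in²; f_rv = 51.5 / (2 × 0.994) = 25.9 ksi.
F'_nt = 1.3 F_nt − (F_nt / φF_nv) f_rv = 1.3·113 − (113/(0.75·68))·25.9 = 89.5 ksi, capped at F_nt → F'_nt = 89.5 ksi.
R_n = F'_nt · A_b · n = 89.5 × 0.994 × 2 = 177.9 kips.
Design strength φR_n = 0.75 × 177.9 = 133 kips.

133 kips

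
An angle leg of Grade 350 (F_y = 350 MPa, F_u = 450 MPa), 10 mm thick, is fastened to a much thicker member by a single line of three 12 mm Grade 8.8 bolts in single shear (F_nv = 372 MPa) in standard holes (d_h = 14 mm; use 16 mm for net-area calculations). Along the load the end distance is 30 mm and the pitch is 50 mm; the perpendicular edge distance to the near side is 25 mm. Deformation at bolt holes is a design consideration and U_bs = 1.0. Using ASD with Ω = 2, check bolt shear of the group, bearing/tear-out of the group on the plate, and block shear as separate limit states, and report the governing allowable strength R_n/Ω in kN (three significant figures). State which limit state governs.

Bolt shear: A_b = π·12²/4 = 113.1 mm²; R_n = 372 × 113.1 × 3 × 1 / 1000 = 126.2 kN → 126.2 / 2 = 63.1 kN.
Bearing: edge l_c = 23, r_n = 124.2 kN; interior l_c = 36, r_n = 129.6 kN; R_n = 124.2 + 2·129.6 = 383.4 kN → 192 kN.
Block shear: A_gv = 1300, A_nv = 900, A_nt = 170 mm²; R_n = min(0.6F_uA_nv, 0.6F_yA_gv) + U_bs·F_u·A_nt = 319.5 kN → 160 kN.
Bolt shear governs: 63.1 kN.

63.1 kN (bolt shear governs)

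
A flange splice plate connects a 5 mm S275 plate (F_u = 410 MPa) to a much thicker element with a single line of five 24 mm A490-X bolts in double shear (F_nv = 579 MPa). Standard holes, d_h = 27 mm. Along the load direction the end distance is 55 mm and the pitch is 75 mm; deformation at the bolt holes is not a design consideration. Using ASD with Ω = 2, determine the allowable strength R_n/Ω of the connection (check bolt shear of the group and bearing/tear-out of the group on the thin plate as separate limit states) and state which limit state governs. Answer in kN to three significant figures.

Bolt shear: A_b = π·24²/4 = 452.4 mm²; R_n = 579 × 452.4 × 5 × 2 / 1000 = 2619 kN → 2619 / 2 = 1310 kN.
Bearing (1.5 l_c t F_u ≤ 3.0 d t F_u): upper limit = 3.0·24·5·410 / 1000 = 147.6 kN.
  Edge l_c = 55 − 27/2 = 41.5 → r_n = 127.6 kN; interior l_c = 75 − 27 = 48 → r_n = 147.6 kN.
  R_n,bearing = 1·127.6 + 4·147.6 = 718 kN → 718 / 2 = 359 kN.
Bearing governs: 359 kN.

359 kN (bearing governs)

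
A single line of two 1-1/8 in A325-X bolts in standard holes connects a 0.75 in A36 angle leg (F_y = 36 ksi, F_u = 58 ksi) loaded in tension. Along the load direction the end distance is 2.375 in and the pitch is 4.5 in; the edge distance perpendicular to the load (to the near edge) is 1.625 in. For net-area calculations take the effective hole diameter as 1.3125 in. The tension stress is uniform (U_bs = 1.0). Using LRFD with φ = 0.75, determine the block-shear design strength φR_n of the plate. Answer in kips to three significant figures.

Shear plane L_v = 2.375 + 1·4.5 = 6.875 in; A_gv = 6.875 × 0.75 = 5.156 in².
A_nv = (6.875 − 1.5·1.3125) × 0.75 = 3.68 in².
A_nt = (1.625 − 0.5·1.3125) × 0.75 = 0.7266 in².
0.6 F_u A_nv = 128.1 kips; 0.6 F_y A_gv = 111.4 kips → shear yielding governs the shear term.
R_n = 111.4 + 1.0 × 58 × 0.7266 = 153.5 kips.
Design strength φR_n = 0.75 × 153.5 = 115 kips.

115 kips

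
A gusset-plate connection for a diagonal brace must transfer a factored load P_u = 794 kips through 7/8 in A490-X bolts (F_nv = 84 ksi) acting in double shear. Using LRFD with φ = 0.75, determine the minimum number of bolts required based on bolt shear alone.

11 bolts

A_b = π·0.875²/4 = 0.6013 in².
Per-bolt design strength φR_n = 0.75 × 84 × 0.6013 × 2 = 75.77 kips.
n ≥ 794 / 75.77 = 10.48 → use 11 bolts.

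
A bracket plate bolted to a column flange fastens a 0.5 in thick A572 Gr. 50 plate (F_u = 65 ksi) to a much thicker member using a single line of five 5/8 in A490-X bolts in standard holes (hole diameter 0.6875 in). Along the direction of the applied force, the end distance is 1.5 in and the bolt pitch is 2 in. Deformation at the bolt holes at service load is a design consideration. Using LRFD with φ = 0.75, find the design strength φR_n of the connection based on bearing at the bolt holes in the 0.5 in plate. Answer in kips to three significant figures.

180 kips

Per bolt r_n = 1.2 l_c t F_u ≤ 2.4 d t F_u; upper limit = 2.4 × 0.625 × 0.5 × 65 = 48.75 kips.
Edge bolt: l_c = 1.5 − 0.6875/2 = 1.156 in → 1.2 × 1.156 × 0.5 × 65 = 45.09 → r_n = 45.09 kips.
Interior bolts: l_c = 2 − 0.6875 = 1.312 in → 1.2 × 1.312 × 0.5 × 65 = 51.19 → r_n = 48.75 kips.
R_n = 1 × 45.09 + 4 × 48.75 = 240.1 kips.
Design strength φR_n = 0.75 × 240.1 = 180 kips.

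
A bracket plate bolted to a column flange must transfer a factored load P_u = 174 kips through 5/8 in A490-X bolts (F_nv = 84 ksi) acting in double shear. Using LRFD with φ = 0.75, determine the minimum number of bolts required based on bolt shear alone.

A_b = π·0.625²/4 = 0.3068 in².
Per-bolt design strength φR_n = 0.75 × 84 × 0.3068 × 2 = 38.66 kips.
n ≥ 174 / 38.66 = 4.501 → use 5 bolts.

5 bolts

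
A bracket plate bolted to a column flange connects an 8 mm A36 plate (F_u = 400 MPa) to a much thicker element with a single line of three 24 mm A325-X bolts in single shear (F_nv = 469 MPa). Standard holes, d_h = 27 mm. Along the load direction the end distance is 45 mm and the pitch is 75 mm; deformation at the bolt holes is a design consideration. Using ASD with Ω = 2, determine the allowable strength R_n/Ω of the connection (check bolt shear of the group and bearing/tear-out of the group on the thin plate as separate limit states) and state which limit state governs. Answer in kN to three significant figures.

245 kN (bearing governs)

Bolt shear: A_b = π·24²/4 = 452.4 mm²; R_n = 469 × 452.4 × 3 × 1 / 1000 = 636.5 kN → 636.5 / 2 = 318 kN.
Bearing (1.2 l_c t F_u ≤ 2.4 d t F_u): upper limit = 2.4·24·8·400 / 1000 = 184.3 kN.
  Edge l_c = 45 − 27/2 = 31.5 → r_n = 121 kN; interior l_c = 75 − 27 = 48 → r_n = 184.3 kN.
  R_n,bearing = 1·121 + 2·184.3 = 489.6 kN → 489.6 / 2 = 245 kN.
Bearing governs: 245 kN.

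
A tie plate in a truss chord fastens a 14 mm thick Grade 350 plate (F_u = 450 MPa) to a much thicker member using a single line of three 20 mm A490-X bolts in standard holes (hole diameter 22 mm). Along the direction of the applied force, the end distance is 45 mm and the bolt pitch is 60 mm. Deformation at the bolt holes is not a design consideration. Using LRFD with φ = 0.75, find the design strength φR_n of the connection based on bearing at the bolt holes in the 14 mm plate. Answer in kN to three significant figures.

Per bolt r_n = 1.5 l_c t F_u ≤ 3.0 d t F_u; upper limit = 3.0 × 20 × 14 × 450 / 1000 = 378 kN.
Edge bolt: l_c = 45 − 22/2 = 34 mm → 1.5 × 34 × 14 × 450 / 1000 = 321.3 → r_n = 321.3 kN.
Interior bolts: l_c = 60 − 22 = 38 mm → 1.5 × 38 × 14 × 450 / 1000 = 359.1 → r_n = 359.1 kN.
R_n = 1 × 321.3 + 2 × 359.1 = 1040 kN.
Design strength φR_n = 0.75 × 1040 = 780 kN.

780 kN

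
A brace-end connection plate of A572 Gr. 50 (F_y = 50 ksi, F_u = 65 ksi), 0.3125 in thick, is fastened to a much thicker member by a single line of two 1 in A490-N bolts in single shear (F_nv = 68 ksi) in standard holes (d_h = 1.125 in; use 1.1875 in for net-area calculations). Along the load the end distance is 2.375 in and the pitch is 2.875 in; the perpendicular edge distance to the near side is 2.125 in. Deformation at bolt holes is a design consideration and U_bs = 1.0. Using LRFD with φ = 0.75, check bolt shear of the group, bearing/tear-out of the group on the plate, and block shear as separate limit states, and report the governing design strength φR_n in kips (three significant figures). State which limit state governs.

55 kips (block shear governs)

Bolt shear: A_b = π·1²/4 = 0.7854 in²; R_n = 68 × 0.7854 × 2 × 1 = 106.8 kips → 0.75 × 106.8 = 80.1 kips.
Bearing: edge l_c = 1.812, r_n = 44.18 kips; interior l_c = 1.75, r_n = 42.66 kips; R_n = 44.18 + 1·42.66 = 86.84 kips → 65.1 kips.
Block shear: A_gv = 1.641, A_nv = 1.084, A_nt = 0.4785 in²; R_n = min(0.6F_uA_nv, 0.6F_yA_gv) + U_bs·F_u·A_nt = 73.38 kips → 55 kips.
Block shear governs: 55 kips.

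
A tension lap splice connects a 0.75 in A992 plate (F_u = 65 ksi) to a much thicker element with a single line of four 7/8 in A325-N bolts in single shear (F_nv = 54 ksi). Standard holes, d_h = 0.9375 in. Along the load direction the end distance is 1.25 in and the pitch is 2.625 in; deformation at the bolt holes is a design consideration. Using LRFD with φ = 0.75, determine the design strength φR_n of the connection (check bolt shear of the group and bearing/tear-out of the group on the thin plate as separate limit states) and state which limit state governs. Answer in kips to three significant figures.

97.4 kips (bolt shear governs)

Bolt shear: A_b = π·0.875²/4 = 0.6013 in²; R_n = 54 × 0.6013 × 4 × 1 = 129.9 kips → 0.75 × 129.9 = 97.4 kips.
Bearing (1.2 l_c t F_u ≤ 2.4 d t F_u): upper limit = 2.4·0.875·0.75·65 = 102.4 kips.
  Edge l_c = 1.25 − 0.9375/2 = 0.7812 → r_n = 45.7 kips; interior l_c = 2.625 − 0.9375 = 1.688 → r_n = 98.72 kips.
  R_n,bearing = 1·45.7 + 3·98.72 = 341.9 kips → 0.75 × 341.9 = 256 kips.
Bolt shear governs: 97.4 kips.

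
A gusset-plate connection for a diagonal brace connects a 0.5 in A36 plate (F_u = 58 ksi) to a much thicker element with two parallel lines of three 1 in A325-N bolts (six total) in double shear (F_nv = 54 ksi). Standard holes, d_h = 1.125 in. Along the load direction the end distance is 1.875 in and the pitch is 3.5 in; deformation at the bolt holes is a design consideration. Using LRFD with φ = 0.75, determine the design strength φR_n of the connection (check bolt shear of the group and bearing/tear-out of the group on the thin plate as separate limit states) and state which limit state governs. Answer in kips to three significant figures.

Bolt shear: A_b = π·1²/4 = 0.7854 in²; R_n = 54 × 0.7854 × 6 × 2 = 508.9 kips → 0.75 × 508.9 = 382 kips.
Bearing (1.2 l_c t F_u ≤ 2.4 d t F_u): upper limit = 2.4·1·0.5·58 = 69.6 kips.
  Edge l_c = 1.875 − 1.125/2 = 1.312 → r_n = 45.67 kips; interior l_c = 3.5 − 1.125 = 2.375 → r_n = 69.6 kips.
  R_n,bearing = 2·45.67 + 4·69.6 = 369.8 kips → 0.75 × 369.8 = 277 kips.
Bearing governs: 277 kips.

277 kips (bearing governs)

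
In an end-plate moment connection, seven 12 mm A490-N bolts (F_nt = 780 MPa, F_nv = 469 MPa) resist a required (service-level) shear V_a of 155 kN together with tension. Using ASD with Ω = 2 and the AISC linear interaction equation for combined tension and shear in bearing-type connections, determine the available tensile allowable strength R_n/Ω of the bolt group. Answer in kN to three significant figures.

144 kN

A_b = π·12²/4 = 113.1 mm²; f_rv = 155 × 1000 / (7 × 113.1) = 195.8 MPa.
F'_nt = 1.3 F_nt − (Ω F_nt / F_nv) f_rv = 1.3·780 − (2·780/469)·195.8 = 362.8 MPa, capped at F_nt → F'_nt = 362.8 MPa.
R_n = F'_nt · A_b · n = 362.8 × 113.1 × 7 / 1000 = 287.2 kN.
Allowable strength R_n/Ω = 287.2 / 2 = 144 kN.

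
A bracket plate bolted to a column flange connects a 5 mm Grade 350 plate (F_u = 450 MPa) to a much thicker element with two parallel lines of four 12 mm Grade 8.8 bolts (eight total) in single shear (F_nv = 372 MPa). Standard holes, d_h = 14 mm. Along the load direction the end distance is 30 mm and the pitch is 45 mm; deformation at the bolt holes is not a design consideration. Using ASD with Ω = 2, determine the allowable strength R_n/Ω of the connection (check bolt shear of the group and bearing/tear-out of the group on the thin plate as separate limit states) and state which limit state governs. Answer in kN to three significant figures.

Bolt shear: A_b = π·12²/4 = 113.1 mm²; R_n = 372 × 113.1 × 8 × 1 / 1000 = 336.6 kN → 336.6 / 2 = 168 kN.
Bearing (1.5 l_c t F_u ≤ 3.0 d t F_u): upper limit = 3.0·12·5·450 / 1000 = 81 kN.
  Edge l_c = 30 − 14/2 = 23 → r_n = 77.62 kN; interior l_c = 45 − 14 = 31 → r_n = 81 kN.
  R_n,bearing = 2·77.62 + 6·81 = 641.2 kN → 641.2 / 2 = 321 kN.
Bolt shear governs: 168 kN.

168 kN (bolt shear governs)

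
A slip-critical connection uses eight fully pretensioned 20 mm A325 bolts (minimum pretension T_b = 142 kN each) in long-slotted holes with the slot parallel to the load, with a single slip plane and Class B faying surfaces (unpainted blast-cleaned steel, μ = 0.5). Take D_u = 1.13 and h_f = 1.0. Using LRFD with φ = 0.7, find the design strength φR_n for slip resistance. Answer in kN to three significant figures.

R_n = μ · D_u · h_f · T_b · n_s · n_b = 0.5 × 1.13 × 1.0 × 142 × 1 × 8 = 641.8 kN.
Design strength φR_n = 0.7 × 641.8 = 449 kN.

449 kN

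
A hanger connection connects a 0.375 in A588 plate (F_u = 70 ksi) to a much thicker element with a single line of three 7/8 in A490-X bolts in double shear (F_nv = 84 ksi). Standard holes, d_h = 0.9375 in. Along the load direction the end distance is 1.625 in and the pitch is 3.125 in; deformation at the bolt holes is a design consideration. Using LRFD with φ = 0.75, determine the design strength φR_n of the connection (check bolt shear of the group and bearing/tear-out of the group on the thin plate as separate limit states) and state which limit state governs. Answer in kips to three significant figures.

Bolt shear: A_b = π·0.875²/4 = 0.6013 in²; R_n = 84 × 0.6013 × 3 × 2 = 303.1 kips → 0.75 × 303.1 = 227 kips.
Bearing (1.2 l_c t F_u ≤ 2.4 d t F_u): upper limit = 2.4·0.875·0.375·70 = 55.13 kips.
  Edge l_c = 1.625 − 0.9375/2 = 1.156 → r_n = 36.42 kips; interior l_c = 3.125 − 0.9375 = 2.188 → r_n = 55.13 kips.
  R_n,bearing = 1·36.42 + 2·55.13 = 146.7 kips → 0.75 × 146.7 = 110 kips.
Bearing governs: 110 kips.

110 kips (bearing governs)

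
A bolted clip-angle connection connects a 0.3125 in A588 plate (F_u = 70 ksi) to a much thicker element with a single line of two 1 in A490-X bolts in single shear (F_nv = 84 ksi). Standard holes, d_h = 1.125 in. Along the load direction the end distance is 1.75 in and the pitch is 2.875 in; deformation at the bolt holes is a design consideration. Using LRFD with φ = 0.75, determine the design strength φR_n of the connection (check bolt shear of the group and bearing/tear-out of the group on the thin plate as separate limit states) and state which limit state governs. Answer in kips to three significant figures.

57.8 kips (bearing governs)

Bolt shear: A_b = π·1²/4 = 0.7854 in²; R_n = 84 × 0.7854 × 2 × 1 = 131.9 kips → 0.75 × 131.9 = 99 kips.
Bearing (1.2 l_c t F_u ≤ 2.4 d t F_u): upper limit = 2.4·1·0.3125·70 = 52.5 kips.
  Edge l_c = 1.75 − 1.125/2 = 1.188 → r_n = 31.17 kips; interior l_c = 2.875 − 1.125 = 1.75 → r_n = 45.94 kips.
  R_n,bearing = 1·31.17 + 1·45.94 = 77.11 kips → 0.75 × 77.11 = 57.8 kips.
Bearing governs: 57.8 kips.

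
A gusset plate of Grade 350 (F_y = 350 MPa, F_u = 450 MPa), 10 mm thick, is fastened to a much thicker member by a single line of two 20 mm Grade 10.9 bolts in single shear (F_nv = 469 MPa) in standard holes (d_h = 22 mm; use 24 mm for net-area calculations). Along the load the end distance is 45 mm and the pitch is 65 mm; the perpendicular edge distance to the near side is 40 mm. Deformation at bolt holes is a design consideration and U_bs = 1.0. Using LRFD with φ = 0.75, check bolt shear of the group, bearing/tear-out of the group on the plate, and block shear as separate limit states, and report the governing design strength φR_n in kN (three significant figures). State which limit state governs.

Bolt shear: A_b = π·20²/4 = 314.2 mm²; R_n = 469 × 314.2 × 2 × 1 / 1000 = 294.7 kN → 0.75 × 294.7 = 221 kN.
Bearing: edge l_c = 34, r_n = 183.6 kN; interior l_c = 43, r_n = 216 kN; R_n = 183.6 + 1·216 = 399.6 kN → 300 kN.
Block shear: A_gv = 1100, A_nv = 740, A_nt = 280 mm²; R_n = min(0.6F_uA_nv, 0.6F_yA_gv) + U_bs·F_u·A_nt = 325.8 kN → 244 kN.
Bolt shear governs: 221 kN.

221 kN (bolt shear governs)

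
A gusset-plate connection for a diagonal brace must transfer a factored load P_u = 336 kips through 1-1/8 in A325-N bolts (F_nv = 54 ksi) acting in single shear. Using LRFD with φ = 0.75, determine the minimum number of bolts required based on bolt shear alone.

9 bolts

A_b = π·1.125²/4 = 0.994 in².
Per-bolt design strength φR_n = 0.75 × 54 × 0.994 × 1 = 40.26 kips.
n ≥ 336 / 40.26 = 8.346 → use 9 bolts.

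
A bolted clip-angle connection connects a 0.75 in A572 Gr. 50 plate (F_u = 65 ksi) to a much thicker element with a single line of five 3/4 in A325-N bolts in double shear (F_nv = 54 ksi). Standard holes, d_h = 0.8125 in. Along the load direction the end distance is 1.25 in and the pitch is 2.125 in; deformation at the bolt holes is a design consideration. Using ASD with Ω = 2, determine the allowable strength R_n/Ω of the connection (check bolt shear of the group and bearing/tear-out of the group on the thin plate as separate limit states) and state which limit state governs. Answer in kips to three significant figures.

119 kips (bolt shear governs)

Bolt shear: A_b = π·0.75²/4 = 0.4418 in²; R_n = 54 × 0.4418 × 5 × 2 = 238.6 kips → 238.6 / 2 = 119 kips.
Bearing (1.2 l_c t F_u ≤ 2.4 d t F_u): upper limit = 2.4·0.75·0.75·65 = 87.75 kips.
  Edge l_c = 1.25 − 0.8125/2 = 0.8438 → r_n = 49.36 kips; interior l_c = 2.125 − 0.8125 = 1.312 → r_n = 76.78 kips.
  R_n,bearing = 1·49.36 + 4·76.78 = 356.5 kips → 356.5 / 2 = 178 kips.
Bolt shear governs: 119 kips.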